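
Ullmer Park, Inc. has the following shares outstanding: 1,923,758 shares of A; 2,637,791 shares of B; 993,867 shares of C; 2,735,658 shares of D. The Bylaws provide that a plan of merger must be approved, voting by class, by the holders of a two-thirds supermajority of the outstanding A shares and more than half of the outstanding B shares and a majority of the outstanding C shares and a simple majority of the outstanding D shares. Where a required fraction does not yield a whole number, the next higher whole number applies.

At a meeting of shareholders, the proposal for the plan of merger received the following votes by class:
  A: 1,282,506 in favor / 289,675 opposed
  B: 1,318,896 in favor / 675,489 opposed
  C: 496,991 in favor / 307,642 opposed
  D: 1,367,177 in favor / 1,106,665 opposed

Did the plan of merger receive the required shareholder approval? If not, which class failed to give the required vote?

A: 2/3 of 1923758 = 1282505.33, rounded up to 1282506; 1,282,506 required, 1,282,506 in favor — approved.
B: a majority of 2637791 is 1318896; 1,318,896 required, 1,318,896 in favor — approved.
C: a majority of 993867 is 496934; 496,934 required, 496,991 in favor — approved.
D: a majority of 2735658 is 1367830; 1,367,830 required, 1,367,177 in favor — not approved.

Not approved — the D shares did not give the required vote.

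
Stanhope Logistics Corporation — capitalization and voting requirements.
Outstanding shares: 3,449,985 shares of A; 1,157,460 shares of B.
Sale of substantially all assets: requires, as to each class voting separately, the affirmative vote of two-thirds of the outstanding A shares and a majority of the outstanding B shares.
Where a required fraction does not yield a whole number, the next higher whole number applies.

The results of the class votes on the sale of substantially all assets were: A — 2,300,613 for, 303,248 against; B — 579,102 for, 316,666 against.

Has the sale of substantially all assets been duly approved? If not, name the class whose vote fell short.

A: 2/3 of 3449985 = 2299990; 2,299,990 required, 2,300,613 in favor — approved.
B: a majority of 1157460 is 578731; 578,731 required, 579,102 in favor — approved.

Approved — every class gave the required vote.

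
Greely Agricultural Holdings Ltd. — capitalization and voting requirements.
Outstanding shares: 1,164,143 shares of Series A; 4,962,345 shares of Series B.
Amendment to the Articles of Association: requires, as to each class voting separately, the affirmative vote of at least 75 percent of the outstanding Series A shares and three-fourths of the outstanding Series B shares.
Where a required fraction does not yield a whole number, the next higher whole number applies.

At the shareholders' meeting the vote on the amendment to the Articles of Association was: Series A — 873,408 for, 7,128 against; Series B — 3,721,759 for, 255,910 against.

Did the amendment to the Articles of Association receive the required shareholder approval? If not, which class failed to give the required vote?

Series A: 3/4 of 1164143 = 873107.25, rounded up to 873108; 873,108 required, 873,408 in favor — approved.
Series B: 3/4 of 4962345 = 3721758.75, rounded up to 3721759; 3,721,759 required, 3,721,759 in favor — approved.

Approved — every class gave the required vote.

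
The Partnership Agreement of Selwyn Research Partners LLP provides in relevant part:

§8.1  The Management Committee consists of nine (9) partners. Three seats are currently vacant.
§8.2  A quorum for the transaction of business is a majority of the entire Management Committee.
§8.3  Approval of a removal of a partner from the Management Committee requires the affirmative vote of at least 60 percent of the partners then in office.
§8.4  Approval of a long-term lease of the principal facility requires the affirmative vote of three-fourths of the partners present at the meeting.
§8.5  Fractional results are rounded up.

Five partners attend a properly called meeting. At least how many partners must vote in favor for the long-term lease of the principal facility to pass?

4

The long-term lease of the principal facility requires three-fourths of the partners present (5).
3/4 of 5 = 3.75, rounded up to 4.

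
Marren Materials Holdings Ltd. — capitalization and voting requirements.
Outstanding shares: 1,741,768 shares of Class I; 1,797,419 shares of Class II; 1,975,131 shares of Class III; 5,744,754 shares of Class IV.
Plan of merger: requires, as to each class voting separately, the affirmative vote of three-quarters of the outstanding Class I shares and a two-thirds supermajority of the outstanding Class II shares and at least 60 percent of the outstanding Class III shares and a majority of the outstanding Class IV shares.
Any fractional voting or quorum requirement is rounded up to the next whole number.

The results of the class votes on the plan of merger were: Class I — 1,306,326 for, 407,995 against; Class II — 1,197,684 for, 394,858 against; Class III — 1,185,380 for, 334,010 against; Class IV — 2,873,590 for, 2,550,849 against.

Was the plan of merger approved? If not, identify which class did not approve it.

Not approved — the Class II shares did not give the required vote.

Class I: 3/4 of 1741768 = 1306326; 1,306,326 required, 1,306,326 in favor — approved.
Class II: 2/3 of 1797419 = 1198279.33, rounded up to 1198280; 1,198,280 required, 1,197,684 in favor — not approved.
Class III: 3/5 of 1975131 = 1185078.60, rounded up to 1185079; 1,185,079 required, 1,185,380 in favor — approved.
Class IV: a majority of 5744754 is 2872378; 2,872,378 required, 2,873,590 in favor — approved.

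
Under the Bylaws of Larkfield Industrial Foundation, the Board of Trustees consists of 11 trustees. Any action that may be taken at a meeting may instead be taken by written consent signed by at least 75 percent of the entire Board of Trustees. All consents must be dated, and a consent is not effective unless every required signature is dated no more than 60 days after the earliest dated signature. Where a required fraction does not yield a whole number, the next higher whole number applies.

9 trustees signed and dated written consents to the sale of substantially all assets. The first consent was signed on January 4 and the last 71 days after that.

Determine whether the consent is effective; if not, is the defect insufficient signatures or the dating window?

Signatures required: at least 75 percent of 11 — 3/4 of 11 = 8.25, rounded up to 9, so 9 needed; 9 signed. Sufficient.
Dating window: the latest signature is 71 days after the earliest; the limit is 60 days. Outside the window.

Not effective — dating-window requirement not satisfied.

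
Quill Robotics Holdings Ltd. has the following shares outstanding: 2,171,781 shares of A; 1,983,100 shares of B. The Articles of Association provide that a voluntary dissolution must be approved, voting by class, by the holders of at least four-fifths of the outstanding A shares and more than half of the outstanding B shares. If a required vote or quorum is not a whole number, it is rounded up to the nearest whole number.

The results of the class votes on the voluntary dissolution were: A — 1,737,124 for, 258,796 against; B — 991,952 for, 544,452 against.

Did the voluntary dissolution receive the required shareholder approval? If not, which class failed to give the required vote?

A: 4/5 of 2171781 = 1737424.80, rounded up to 1737425; 1,737,425 required, 1,737,124 in favor — not approved.
B: a majority of 1983100 is 991551; 991,551 required, 991,952 in favor — approved.

Not approved — the A shares did not give the required vote.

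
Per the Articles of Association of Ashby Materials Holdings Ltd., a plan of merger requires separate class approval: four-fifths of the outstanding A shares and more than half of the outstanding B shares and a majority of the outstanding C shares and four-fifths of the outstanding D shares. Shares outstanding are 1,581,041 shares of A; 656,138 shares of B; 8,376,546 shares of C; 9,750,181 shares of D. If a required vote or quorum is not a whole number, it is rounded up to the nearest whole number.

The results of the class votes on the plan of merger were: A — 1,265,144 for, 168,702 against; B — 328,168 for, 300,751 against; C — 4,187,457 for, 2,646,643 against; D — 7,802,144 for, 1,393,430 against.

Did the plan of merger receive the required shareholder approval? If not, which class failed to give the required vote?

A: 4/5 of 1581041 = 1264832.80, rounded up to 1264833; 1,264,833 required, 1,265,144 in favor — approved.
B: a majority of 656138 is 328070; 328,070 required, 328,168 in favor — approved.
C: a majority of 8376546 is 4188274; 4,188,274 required, 4,187,457 in favor — not approved.
D: 4/5 of 9750181 = 7800144.80, rounded up to 7800145; 7,800,145 required, 7,802,144 in favor — approved.

Not approved — the C shares did not give the required vote.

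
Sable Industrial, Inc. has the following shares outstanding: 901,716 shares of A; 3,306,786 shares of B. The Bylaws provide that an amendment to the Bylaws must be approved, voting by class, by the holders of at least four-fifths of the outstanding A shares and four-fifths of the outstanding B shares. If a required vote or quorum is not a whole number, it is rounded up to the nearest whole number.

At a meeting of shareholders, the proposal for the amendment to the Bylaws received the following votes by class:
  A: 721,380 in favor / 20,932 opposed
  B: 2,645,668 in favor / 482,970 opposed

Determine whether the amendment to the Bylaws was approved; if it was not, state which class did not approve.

A: 4/5 of 901716 = 721372.80, rounded up to 721373; 721,373 required, 721,380 in favor — approved.
B: 4/5 of 3306786 = 2645428.80, rounded up to 2645429; 2,645,429 required, 2,645,668 in favor — approved.

Approved — every class gave the required vote.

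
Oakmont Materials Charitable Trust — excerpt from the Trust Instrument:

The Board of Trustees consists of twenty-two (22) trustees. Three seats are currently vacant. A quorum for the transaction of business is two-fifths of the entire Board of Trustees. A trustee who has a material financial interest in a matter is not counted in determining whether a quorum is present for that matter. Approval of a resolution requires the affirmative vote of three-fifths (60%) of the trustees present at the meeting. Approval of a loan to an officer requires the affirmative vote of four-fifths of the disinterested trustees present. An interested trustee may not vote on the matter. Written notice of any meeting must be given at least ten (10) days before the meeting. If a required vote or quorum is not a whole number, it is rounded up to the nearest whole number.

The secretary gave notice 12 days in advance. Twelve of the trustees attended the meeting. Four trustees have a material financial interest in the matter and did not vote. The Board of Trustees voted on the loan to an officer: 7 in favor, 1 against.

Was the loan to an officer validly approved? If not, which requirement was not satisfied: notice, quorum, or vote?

Notice: 12 days given; 10 required (12 ≥ 10). Satisfied.
Quorum: 12 present, but the 4 interested trustees do not count, leaving 8. Quorum is 9. Not satisfied.
Vote: the loan to an officer requires four-fifths of the disinterested trustees present (12 − 4 = 8). 4/5 of 8 = 6.40, rounded up to 7, so 7 affirmative votes are needed; 7 voted in favor. Satisfied. (Moot — without a quorum no business can be validly transacted.)

Invalid — quorum requirement not satisfied.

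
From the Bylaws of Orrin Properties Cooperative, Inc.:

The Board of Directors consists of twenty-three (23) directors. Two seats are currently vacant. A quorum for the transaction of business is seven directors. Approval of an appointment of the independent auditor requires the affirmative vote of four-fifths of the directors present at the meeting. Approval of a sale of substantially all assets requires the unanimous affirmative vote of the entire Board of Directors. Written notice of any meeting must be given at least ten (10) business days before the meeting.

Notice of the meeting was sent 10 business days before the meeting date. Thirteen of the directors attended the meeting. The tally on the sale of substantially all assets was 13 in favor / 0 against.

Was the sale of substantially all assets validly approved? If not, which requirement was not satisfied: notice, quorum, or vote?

Invalid — vote requirement not satisfied.

Notice: 10 business days given; 10 required (10 ≥ 10). Satisfied.
Quorum: 13 present; quorum is 7. Satisfied.
Vote: the sale of substantially all assets requires the unanimous vote of the entire Board of Directors (23). Unanimous means all 23, so 23 affirmative votes are needed; 13 voted in favor. Not satisfied.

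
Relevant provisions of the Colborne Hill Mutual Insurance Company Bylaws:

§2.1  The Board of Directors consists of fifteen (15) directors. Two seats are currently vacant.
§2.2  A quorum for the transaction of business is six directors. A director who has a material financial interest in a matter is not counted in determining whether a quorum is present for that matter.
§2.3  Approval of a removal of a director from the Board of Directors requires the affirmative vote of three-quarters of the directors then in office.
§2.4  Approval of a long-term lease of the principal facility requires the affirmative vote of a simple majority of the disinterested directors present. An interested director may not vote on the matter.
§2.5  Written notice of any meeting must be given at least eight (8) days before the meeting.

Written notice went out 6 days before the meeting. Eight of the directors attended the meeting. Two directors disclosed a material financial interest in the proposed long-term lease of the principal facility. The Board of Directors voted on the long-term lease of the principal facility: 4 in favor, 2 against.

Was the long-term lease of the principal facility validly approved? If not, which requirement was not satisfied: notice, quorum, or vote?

Notice: 6 days given; 8 required (6 < 8). Not satisfied.
Quorum: 8 present, but the 2 interested directors do not count, leaving 6. Quorum is 6. Satisfied.
Vote: the long-term lease of the principal facility requires a majority of the disinterested directors present (8 − 2 = 6). A majority of 6 is 4, so 4 affirmative votes are needed; 4 voted in favor. Satisfied.

Invalid — notice requirement not satisfied.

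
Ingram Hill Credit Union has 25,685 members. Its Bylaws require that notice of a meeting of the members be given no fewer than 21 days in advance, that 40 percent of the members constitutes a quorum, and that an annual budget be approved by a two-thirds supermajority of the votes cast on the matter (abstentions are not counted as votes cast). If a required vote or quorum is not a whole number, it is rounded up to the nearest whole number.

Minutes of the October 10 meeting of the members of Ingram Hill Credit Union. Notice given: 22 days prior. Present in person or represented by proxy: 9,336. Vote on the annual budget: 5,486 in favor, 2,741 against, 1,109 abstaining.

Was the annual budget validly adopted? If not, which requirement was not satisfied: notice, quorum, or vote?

Notice: 22 days given; 21 required. Satisfied.
Quorum: 40% of 25,685 = 10,274; 9,336 present. Not satisfied.
Vote: requires two-thirds of the votes cast (9,336 − 1,109 abstaining = 8,227); 2/3 of 8227 = 5484.67, rounded up to 5485, so 5,485 needed; 5,486 in favor. Satisfied.

Invalid — quorum requirement not satisfied.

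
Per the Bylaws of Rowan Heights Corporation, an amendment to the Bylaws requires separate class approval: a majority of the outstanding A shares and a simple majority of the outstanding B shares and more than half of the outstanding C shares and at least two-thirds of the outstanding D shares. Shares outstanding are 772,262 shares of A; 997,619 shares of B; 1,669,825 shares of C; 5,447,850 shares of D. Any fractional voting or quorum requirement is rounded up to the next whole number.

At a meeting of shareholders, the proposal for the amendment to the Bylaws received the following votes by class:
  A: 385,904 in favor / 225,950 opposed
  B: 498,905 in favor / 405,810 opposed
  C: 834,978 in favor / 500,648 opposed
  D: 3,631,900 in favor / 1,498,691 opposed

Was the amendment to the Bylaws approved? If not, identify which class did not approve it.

Not approved — the A shares did not give the required vote.

A: a majority of 772262 is 386132; 386,132 required, 385,904 in favor — not approved.
B: a majority of 997619 is 498810; 498,810 required, 498,905 in favor — approved.
C: a majority of 1669825 is 834913; 834,913 required, 834,978 in favor — approved.
D: 2/3 of 5447850 = 3631900; 3,631,900 required, 3,631,900 in favor — approved.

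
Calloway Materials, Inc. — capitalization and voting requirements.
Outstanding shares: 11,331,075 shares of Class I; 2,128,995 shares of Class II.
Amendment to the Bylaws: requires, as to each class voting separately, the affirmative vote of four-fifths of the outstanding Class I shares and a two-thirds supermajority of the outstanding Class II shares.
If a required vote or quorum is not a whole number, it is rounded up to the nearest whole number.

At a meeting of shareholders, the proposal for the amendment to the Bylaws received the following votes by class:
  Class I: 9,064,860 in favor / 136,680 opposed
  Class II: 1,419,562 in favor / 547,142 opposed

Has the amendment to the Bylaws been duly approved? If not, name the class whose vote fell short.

Class I: 4/5 of 11331075 = 9064860; 9,064,860 required, 9,064,860 in favor — approved.
Class II: 2/3 of 2128995 = 1419330; 1,419,330 required, 1,419,562 in favor — approved.

Approved — every class gave the required vote.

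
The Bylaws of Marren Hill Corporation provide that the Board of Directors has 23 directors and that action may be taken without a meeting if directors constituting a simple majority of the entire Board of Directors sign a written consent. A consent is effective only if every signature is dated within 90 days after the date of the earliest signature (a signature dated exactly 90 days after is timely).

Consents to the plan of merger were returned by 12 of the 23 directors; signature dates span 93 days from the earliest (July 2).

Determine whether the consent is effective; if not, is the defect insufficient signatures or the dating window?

Signatures required: a simple majority of 23 — a majority of 23 is 12, so 12 needed; 12 signed. Sufficient.
Dating window: the latest signature is 93 days after the earliest; the limit is 90 days. Outside the window.

Not effective — dating-window requirement not satisfied.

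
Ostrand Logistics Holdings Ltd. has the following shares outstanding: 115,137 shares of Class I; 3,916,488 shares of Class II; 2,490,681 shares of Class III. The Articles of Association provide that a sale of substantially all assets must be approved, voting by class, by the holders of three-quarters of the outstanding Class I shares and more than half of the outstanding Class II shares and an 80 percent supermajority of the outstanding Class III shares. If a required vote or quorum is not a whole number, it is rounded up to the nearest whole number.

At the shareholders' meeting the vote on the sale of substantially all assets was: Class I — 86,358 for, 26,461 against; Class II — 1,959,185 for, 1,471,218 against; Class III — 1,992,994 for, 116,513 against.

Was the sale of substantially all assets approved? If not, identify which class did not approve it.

Class I: 3/4 of 115137 = 86352.75, rounded up to 86353; 86,353 required, 86,358 in favor — approved.
Class II: a majority of 3916488 is 1958245; 1,958,245 required, 1,959,185 in favor — approved.
Class III: 4/5 of 2490681 = 1992544.80, rounded up to 1992545; 1,992,545 required, 1,992,994 in favor — approved.

Approved — every class gave the required vote.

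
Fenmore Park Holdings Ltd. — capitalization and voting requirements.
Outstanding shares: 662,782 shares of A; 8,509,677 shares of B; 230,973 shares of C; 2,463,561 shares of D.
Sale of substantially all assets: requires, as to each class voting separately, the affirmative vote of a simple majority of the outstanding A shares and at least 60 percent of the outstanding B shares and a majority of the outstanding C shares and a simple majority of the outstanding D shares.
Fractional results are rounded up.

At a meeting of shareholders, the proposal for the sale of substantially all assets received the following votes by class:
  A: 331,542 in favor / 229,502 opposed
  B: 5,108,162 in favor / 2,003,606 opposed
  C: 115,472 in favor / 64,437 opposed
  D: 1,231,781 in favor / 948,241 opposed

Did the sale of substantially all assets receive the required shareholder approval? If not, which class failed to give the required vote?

Not approved — the C shares did not give the required vote.

A: a majority of 662782 is 331392; 331,392 required, 331,542 in favor — approved.
B: 3/5 of 8509677 = 5105806.20, rounded up to 5105807; 5,105,807 required, 5,108,162 in favor — approved.
C: a majority of 230973 is 115487; 115,487 required, 115,472 in favor — not approved.
D: a majority of 2463561 is 1231781; 1,231,781 required, 1,231,781 in favor — approved.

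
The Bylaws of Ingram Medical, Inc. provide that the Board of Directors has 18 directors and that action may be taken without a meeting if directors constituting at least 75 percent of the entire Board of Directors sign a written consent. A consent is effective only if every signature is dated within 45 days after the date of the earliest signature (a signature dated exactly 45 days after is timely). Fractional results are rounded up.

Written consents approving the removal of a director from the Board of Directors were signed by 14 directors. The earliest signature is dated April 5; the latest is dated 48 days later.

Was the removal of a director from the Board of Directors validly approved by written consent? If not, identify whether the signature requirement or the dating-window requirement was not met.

Signatures required: at least 75 percent of 18 — 3/4 of 18 = 13.50, rounded up to 14, so 14 needed; 14 signed. Sufficient.
Dating window: the latest signature is 48 days after the earliest; the limit is 45 days. Outside the window.

Not effective — dating-window requirement not satisfied.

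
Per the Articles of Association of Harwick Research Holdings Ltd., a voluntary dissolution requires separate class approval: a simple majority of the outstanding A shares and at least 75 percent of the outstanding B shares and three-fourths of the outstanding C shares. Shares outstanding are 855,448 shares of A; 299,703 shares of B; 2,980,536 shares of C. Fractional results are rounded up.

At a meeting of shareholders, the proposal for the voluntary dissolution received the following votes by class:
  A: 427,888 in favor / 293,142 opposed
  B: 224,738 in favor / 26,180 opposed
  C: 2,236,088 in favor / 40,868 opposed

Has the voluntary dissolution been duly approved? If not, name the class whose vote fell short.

A: a majority of 855448 is 427725; 427,725 required, 427,888 in favor — approved.
B: 3/4 of 299703 = 224777.25, rounded up to 224778; 224,778 required, 224,738 in favor — not approved.
C: 3/4 of 2980536 = 2235402; 2,235,402 required, 2,236,088 in favor — approved.

Not approved — the B shares did not give the required vote.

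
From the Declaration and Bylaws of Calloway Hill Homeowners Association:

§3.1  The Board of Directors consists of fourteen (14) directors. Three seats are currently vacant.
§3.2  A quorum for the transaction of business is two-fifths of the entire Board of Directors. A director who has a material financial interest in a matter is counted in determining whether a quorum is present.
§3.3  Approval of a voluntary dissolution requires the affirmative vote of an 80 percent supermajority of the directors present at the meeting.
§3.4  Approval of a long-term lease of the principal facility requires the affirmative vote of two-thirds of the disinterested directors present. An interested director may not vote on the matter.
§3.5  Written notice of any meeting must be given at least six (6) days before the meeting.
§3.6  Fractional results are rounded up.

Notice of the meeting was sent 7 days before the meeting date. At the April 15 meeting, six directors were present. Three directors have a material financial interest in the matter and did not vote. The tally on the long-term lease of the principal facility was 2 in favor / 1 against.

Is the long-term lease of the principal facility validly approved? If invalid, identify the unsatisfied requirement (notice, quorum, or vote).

Valid — all requirements satisfied.

Notice: 7 days given; 6 required (7 ≥ 6). Satisfied.
Quorum: 6 present (interested directors count toward quorum); quorum is 6. Satisfied.
Vote: the long-term lease of the principal facility requires two-thirds of the disinterested directors present (6 − 3 = 3). 2/3 of 3 = 2, so 2 affirmative votes are needed; 2 voted in favor. Satisfied.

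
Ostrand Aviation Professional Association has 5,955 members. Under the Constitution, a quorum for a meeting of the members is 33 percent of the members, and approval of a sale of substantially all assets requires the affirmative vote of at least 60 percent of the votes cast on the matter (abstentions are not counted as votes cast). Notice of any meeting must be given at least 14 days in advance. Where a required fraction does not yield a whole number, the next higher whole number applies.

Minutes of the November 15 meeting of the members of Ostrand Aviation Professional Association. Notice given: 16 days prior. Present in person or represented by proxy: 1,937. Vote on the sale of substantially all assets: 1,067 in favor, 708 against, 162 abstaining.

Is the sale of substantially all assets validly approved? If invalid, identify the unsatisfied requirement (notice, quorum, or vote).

Notice: 16 days given; 14 required. Satisfied.
Quorum: 33% of 5,955 = 1,965.15, rounded up to 1,966; 1,937 present. Not satisfied.
Vote: requires three-fifths of the votes cast (1,937 − 162 abstaining = 1,775); 3/5 of 1775 = 1065, so 1,065 needed; 1,067 in favor. Satisfied.

Invalid — quorum requirement not satisfied.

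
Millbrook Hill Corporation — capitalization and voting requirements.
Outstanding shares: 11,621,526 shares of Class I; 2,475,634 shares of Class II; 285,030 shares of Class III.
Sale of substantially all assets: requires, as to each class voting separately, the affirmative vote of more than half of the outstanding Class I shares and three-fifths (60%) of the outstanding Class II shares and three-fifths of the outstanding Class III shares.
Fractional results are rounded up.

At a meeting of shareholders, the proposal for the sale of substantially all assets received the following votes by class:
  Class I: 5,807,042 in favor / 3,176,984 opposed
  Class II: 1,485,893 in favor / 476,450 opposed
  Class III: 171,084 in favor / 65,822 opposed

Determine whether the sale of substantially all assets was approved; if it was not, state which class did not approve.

Not approved — the Class I shares did not give the required vote.

Class I: a majority of 11621526 is 5810764; 5,810,764 required, 5,807,042 in favor — not approved.
Class II: 3/5 of 2475634 = 1485380.40, rounded up to 1485381; 1,485,381 required, 1,485,893 in favor — approved.
Class III: 3/5 of 285030 = 171018; 171,018 required, 171,084 in favor — approved.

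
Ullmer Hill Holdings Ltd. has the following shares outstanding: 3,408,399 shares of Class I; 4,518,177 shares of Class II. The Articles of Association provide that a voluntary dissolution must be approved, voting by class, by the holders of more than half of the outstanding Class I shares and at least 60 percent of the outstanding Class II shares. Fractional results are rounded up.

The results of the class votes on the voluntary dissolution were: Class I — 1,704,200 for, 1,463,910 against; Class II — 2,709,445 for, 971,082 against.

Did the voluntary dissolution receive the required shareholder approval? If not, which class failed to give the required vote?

Class I: a majority of 3408399 is 1704200; 1,704,200 required, 1,704,200 in favor — approved.
Class II: 3/5 of 4518177 = 2710906.20, rounded up to 2710907; 2,710,907 required, 2,709,445 in favor — not approved.

Not approved — the Class II shares did not give the required vote.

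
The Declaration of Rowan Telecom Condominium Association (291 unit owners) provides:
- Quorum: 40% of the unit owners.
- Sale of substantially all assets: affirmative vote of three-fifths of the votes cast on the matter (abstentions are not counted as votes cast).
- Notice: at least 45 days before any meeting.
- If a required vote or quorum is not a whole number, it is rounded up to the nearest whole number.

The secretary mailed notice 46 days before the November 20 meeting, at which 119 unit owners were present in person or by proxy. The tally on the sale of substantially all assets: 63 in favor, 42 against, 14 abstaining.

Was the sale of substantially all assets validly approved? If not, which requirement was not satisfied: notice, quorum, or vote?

Notice: 46 days given; 45 required. Satisfied.
Quorum: 40% of 291 = 116.40, rounded up to 117; 119 present. Satisfied.
Vote: requires three-fifths of the votes cast (119 − 14 abstaining = 105); 3/5 of 105 = 63, so 63 needed; 63 in favor. Satisfied.

Valid — all requirements satisfied.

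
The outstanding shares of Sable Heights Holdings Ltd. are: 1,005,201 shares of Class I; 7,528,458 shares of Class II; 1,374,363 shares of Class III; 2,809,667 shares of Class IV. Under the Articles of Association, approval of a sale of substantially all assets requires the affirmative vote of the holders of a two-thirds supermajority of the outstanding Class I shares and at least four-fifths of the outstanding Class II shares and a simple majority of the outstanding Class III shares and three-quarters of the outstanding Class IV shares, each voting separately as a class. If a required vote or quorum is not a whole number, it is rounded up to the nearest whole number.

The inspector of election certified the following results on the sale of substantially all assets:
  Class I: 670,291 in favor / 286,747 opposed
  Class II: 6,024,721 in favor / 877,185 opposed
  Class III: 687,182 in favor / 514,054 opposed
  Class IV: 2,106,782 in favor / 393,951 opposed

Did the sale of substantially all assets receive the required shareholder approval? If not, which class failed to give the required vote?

Class I: 2/3 of 1005201 = 670134; 670,134 required, 670,291 in favor — approved.
Class II: 4/5 of 7528458 = 6022766.40, rounded up to 6022767; 6,022,767 required, 6,024,721 in favor — approved.
Class III: a majority of 1374363 is 687182; 687,182 required, 687,182 in favor — approved.
Class IV: 3/4 of 2809667 = 2107250.25, rounded up to 2107251; 2,107,251 required, 2,106,782 in favor — not approved.

Not approved — the Class IV shares did not give the required vote.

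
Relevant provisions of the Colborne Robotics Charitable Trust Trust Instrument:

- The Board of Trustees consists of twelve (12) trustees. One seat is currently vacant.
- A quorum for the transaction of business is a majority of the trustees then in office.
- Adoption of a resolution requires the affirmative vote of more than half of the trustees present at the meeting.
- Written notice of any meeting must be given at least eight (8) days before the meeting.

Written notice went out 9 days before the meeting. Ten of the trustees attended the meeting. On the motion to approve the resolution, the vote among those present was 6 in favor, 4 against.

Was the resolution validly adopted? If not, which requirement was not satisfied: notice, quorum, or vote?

Notice: 9 days given; 8 required (9 ≥ 8). Satisfied.
Quorum: 10 present; quorum is 6. Satisfied.
Vote: the resolution requires a majority of the trustees present (10). A majority of 10 is 6, so 6 affirmative votes are needed; 6 voted in favor. Satisfied.

Valid — all requirements satisfied.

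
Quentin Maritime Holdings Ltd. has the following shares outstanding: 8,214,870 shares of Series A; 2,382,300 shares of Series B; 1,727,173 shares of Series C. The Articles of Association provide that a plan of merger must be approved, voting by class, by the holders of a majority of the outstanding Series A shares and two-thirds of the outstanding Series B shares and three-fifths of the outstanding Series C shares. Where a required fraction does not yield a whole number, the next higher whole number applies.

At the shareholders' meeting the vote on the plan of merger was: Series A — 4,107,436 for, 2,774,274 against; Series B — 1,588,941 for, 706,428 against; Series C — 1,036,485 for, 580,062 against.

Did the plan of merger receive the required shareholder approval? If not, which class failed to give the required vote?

Series A: a majority of 8214870 is 4107436; 4,107,436 required, 4,107,436 in favor — approved.
Series B: 2/3 of 2382300 = 1588200; 1,588,200 required, 1,588,941 in favor — approved.
Series C: 3/5 of 1727173 = 1036303.80, rounded up to 1036304; 1,036,304 required, 1,036,485 in favor — approved.

Approved — every class gave the required vote.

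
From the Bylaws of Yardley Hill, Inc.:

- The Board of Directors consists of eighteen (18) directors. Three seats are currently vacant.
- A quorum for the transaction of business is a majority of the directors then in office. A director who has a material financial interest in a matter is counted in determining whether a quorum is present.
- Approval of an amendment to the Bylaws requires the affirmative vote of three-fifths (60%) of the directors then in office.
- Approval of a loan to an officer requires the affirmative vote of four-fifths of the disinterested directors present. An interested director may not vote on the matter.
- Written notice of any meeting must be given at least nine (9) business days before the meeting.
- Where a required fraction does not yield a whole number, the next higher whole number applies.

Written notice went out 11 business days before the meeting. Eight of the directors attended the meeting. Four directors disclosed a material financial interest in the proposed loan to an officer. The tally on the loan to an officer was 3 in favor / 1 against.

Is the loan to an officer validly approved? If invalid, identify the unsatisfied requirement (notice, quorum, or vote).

Invalid — vote requirement not satisfied.

Notice: 11 business days given; 9 required (11 ≥ 9). Satisfied.
Quorum: 8 present (interested directors count toward quorum); quorum is 8. Satisfied.
Vote: the loan to an officer requires four-fifths of the disinterested directors present (8 − 4 = 4). 4/5 of 4 = 3.20, rounded up to 4, so 4 affirmative votes are needed; 3 voted in favor. Not satisfied.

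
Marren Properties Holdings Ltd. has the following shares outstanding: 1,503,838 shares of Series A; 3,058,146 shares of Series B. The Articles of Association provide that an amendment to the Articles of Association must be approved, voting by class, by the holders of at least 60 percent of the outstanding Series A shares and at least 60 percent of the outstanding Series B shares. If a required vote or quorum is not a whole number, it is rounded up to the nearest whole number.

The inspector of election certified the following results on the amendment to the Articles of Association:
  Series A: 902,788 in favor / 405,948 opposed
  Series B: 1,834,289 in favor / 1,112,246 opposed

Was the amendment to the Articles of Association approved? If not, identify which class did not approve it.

Not approved — the Series B shares did not give the required vote.

Series A: 3/5 of 1503838 = 902302.80, rounded up to 902303; 902,303 required, 902,788 in favor — approved.
Series B: 3/5 of 3058146 = 1834887.60, rounded up to 1834888; 1,834,888 required, 1,834,289 in favor — not approved.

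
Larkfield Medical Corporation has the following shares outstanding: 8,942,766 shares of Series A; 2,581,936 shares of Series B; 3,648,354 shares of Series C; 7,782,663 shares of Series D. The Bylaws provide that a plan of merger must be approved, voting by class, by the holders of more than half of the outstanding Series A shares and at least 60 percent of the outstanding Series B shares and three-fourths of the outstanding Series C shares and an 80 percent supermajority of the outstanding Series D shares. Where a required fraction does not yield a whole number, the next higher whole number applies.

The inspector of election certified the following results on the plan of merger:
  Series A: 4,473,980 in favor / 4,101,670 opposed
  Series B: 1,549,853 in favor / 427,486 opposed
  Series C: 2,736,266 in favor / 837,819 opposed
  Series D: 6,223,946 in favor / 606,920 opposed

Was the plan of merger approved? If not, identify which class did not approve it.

Not approved — the Series D shares did not give the required vote.

Series A: a majority of 8942766 is 4471384; 4,471,384 required, 4,473,980 in favor — approved.
Series B: 3/5 of 2581936 = 1549161.60, rounded up to 1549162; 1,549,162 required, 1,549,853 in favor — approved.
Series C: 3/4 of 3648354 = 2736265.50, rounded up to 2736266; 2,736,266 required, 2,736,266 in favor — approved.
Series D: 4/5 of 7782663 = 6226130.40, rounded up to 6226131; 6,226,131 required, 6,223,946 in favor — not approved.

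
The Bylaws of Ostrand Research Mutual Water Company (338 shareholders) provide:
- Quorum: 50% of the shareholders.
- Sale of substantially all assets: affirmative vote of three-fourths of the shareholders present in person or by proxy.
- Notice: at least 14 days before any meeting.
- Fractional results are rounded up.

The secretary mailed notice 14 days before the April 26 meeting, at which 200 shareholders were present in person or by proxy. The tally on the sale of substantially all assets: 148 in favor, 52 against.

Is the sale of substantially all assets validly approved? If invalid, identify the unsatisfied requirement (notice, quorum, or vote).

Invalid — vote requirement not satisfied.

Notice: 14 days given; 14 required. Satisfied.
Quorum: 50% of 338 = 169; 200 present. Satisfied.
Vote: requires three-fourths of those present (200); 3/4 of 200 = 150, so 150 needed; 148 in favor. Not satisfied.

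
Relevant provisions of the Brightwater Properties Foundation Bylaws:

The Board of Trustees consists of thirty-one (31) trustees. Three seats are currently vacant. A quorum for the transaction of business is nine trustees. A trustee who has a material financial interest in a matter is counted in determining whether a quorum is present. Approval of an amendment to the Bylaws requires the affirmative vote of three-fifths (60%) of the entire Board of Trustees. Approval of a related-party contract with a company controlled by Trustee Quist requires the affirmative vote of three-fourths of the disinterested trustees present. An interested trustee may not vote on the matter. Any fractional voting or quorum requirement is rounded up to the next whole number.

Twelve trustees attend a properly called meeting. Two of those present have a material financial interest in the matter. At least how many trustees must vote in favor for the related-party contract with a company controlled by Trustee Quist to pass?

The related-party contract with a company controlled by Trustee Quist requires three-fourths of the disinterested trustees present (12 − 2 = 10).
3/4 of 10 = 7.50, rounded up to 8.

8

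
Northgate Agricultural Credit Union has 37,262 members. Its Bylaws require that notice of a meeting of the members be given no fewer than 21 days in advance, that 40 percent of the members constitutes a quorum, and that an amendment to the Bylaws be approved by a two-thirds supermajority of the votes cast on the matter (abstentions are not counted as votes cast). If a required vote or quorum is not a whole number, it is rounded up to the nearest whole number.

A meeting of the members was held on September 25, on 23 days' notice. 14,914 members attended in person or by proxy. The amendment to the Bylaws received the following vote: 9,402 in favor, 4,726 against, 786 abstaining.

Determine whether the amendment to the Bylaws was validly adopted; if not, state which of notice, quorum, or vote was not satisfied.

Invalid — vote requirement not satisfied.

Notice: 23 days given; 21 required. Satisfied.
Quorum: 40% of 37,262 = 14,904.80, rounded up to 14,905; 14,914 present. Satisfied.
Vote: requires two-thirds of the votes cast (14,914 − 786 abstaining = 14,128); 2/3 of 14128 = 9418.67, rounded up to 9419, so 9,419 needed; 9,402 in favor. Not satisfied.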